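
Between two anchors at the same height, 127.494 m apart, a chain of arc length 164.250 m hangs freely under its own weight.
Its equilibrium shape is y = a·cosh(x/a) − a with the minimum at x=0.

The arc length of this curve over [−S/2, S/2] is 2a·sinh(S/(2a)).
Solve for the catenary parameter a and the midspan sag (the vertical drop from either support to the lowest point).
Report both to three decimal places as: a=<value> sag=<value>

seed: a₀ = √(S³/(24(L−S))) = √(127.494³/(24·36.756)) = 48.469091
iter 1: u=1.315209  f(a)=+3.313e+00  f'(a)=-1.796e+00  a ← 48.469091 − (+3.313e+00/-1.796e+00) = 50.314044
iter 2: u=1.266982  f(a)=+1.986e-01  f'(a)=-1.586e+00  a ← 50.314044 − (+1.986e-01/-1.586e+00) = 50.439211
iter 3: u=1.263838  f(a)=+8.138e-04  f'(a)=-1.573e+00  a ← 50.439211 − (+8.138e-04/-1.573e+00) = 50.439728
iter 4: u=1.263825  f(a)=+1.379e-08  f'(a)=-1.573e+00  a ← 50.439728 − (+1.379e-08/-1.573e+00) = 50.439728
iter 5: u=1.263825  f(a)=-2.842e-14  f'(a)=-1.573e+00  a ← 50.439728 − (-2.842e-14/-1.573e+00) = 50.439728
converged: |Δa| < 1e-12 after 5 iterations
sag = a·(cosh(S/(2a)) − 1) = 50.439728·(cosh(1.263825) − 1) = 45.938079
T_max/T_min = cosh(S/(2a)) = 1.910752

a=50.440 sag=45.938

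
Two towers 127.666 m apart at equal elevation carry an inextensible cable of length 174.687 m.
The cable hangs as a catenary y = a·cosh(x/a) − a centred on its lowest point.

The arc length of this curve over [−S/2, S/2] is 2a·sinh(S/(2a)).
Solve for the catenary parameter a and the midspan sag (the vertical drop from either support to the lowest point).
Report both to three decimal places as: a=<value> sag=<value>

seed: a₀ = √(S³/(24(L−S))) = √(127.666³/(24·47.021)) = 42.939929
iter 1: u=1.486565  f(a)=+5.477e+00  f'(a)=-2.714e+00  a ← 42.939929 − (+5.477e+00/-2.714e+00) = 44.958253
iter 2: u=1.419828  f(a)=+4.099e-01  f'(a)=-2.322e+00  a ← 44.958253 − (+4.099e-01/-2.322e+00) = 45.134800
iter 3: u=1.414275  f(a)=+2.705e-03  f'(a)=-2.291e+00  a ← 45.134800 − (+2.705e-03/-2.291e+00) = 45.135980
iter 4: u=1.414238  f(a)=+1.196e-07  f'(a)=-2.291e+00  a ← 45.135980 − (+1.196e-07/-2.291e+00) = 45.135981
iter 5: u=1.414238  f(a)=+5.684e-14  f'(a)=-2.291e+00  a ← 45.135981 − (+5.684e-14/-2.291e+00) = 45.135981
converged: |Δa| < 1e-12 after 5 iterations
sag = a·(cosh(S/(2a)) − 1) = 45.135981·(cosh(1.414238) − 1) = 53.180568
T_max/T_min = cosh(S/(2a)) = 2.178230

a=45.136 sag=53.181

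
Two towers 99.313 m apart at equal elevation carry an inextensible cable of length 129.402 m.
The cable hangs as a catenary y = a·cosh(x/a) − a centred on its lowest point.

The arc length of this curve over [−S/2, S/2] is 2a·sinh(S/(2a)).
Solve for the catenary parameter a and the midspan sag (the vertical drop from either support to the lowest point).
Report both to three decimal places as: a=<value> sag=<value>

seed: a₀ = √(S³/(24(L−S))) = √(99.313³/(24·30.089)) = 36.829825
iter 1: u=1.348269  f(a)=+2.856e+00  f'(a)=-1.951e+00  a ← 36.829825 − (+2.856e+00/-1.951e+00) = 38.293874
iter 2: u=1.296722  f(a)=+1.791e-01  f'(a)=-1.713e+00  a ← 38.293874 − (+1.791e-01/-1.713e+00) = 38.398441
iter 3: u=1.293191  f(a)=+8.090e-04  f'(a)=-1.698e+00  a ← 38.398441 − (+8.090e-04/-1.698e+00) = 38.398917
iter 4: u=1.293174  f(a)=+1.666e-08  f'(a)=-1.698e+00  a ← 38.398917 − (+1.666e-08/-1.698e+00) = 38.398917
iter 5: u=1.293174  f(a)=+5.684e-14  f'(a)=-1.698e+00  a ← 38.398917 − (+5.684e-14/-1.698e+00) = 38.398917
converged: |Δa| < 1e-12 after 5 iterations
sag = a·(cosh(S/(2a)) − 1) = 38.398917·(cosh(1.293174) − 1) = 36.838681
T_max/T_min = cosh(S/(2a)) = 1.959368

a=38.399 sag=36.839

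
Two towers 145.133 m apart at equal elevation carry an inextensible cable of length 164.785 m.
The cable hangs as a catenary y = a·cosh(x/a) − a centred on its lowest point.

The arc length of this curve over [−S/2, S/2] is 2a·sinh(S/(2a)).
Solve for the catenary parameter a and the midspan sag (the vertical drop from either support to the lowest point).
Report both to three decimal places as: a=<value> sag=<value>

seed: a₀ = √(S³/(24(L−S))) = √(145.133³/(24·19.652)) = 80.508227
iter 1: u=0.901355  f(a)=+8.139e-01  f'(a)=-5.290e-01  a ← 80.508227 − (+8.139e-01/-5.290e-01) = 82.046744
iter 2: u=0.884453  f(a)=+2.392e-02  f'(a)=-4.984e-01  a ← 82.046744 − (+2.392e-02/-4.984e-01) = 82.094737
iter 3: u=0.883936  f(a)=+2.204e-05  f'(a)=-4.974e-01  a ← 82.094737 − (+2.204e-05/-4.974e-01) = 82.094781
iter 4: u=0.883936  f(a)=+1.876e-11  f'(a)=-4.974e-01  a ← 82.094781 − (+1.876e-11/-4.974e-01) = 82.094781
converged: |Δa| < 1e-12 after 4 iterations
sag = a·(cosh(S/(2a)) − 1) = 82.094781·(cosh(0.883936) − 1) = 34.215481
T_max/T_min = cosh(S/(2a)) = 1.416780

a=82.095 sag=34.215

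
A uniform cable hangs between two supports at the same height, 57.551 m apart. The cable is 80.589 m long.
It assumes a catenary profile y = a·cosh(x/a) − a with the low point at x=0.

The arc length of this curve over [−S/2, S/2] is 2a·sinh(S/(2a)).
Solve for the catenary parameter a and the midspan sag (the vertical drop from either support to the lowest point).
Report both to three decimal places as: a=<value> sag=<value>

seed: a₀ = √(S³/(24(L−S))) = √(57.551³/(24·23.038)) = 18.567409
iter 1: u=1.549785  f(a)=+2.930e+00  f'(a)=-3.131e+00  a ← 18.567409 − (+2.930e+00/-3.131e+00) = 19.503290
iter 2: u=1.475418  f(a)=+2.361e-01  f'(a)=-2.645e+00  a ← 19.503290 − (+2.361e-01/-2.645e+00) = 19.592561
iter 3: u=1.468695  f(a)=+1.830e-03  f'(a)=-2.604e+00  a ← 19.592561 − (+1.830e-03/-2.604e+00) = 19.593264
iter 4: u=1.468643  f(a)=+1.118e-07  f'(a)=-2.604e+00  a ← 19.593264 − (+1.118e-07/-2.604e+00) = 19.593264
iter 5: u=1.468643  f(a)=+0.000e+00  f'(a)=-2.604e+00  a ← 19.593264 − (+0.000e+00/-2.604e+00) = 19.593264
converged: |Δa| < 1e-12 after 5 iterations
sag = a·(cosh(S/(2a)) − 1) = 19.593264·(cosh(1.468643) − 1) = 25.212347
T_max/T_min = cosh(S/(2a)) = 2.286786

a=19.593 sag=25.212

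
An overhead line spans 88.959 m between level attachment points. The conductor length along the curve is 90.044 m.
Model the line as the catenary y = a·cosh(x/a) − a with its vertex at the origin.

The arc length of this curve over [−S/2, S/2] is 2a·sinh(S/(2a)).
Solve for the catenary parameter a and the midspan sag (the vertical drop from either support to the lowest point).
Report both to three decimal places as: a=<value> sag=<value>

a=164.724 sag=6.042

seed: a₀ = √(S³/(24(L−S))) = √(88.959³/(24·1.085)) = 164.423674
iter 1: u=0.270518  f(a)=+3.977e-03  f'(a)=-1.329e-02  a ← 164.423674 − (+3.977e-03/-1.329e-02) = 164.722816
iter 2: u=0.270026  f(a)=+1.088e-05  f'(a)=-1.322e-02  a ← 164.722816 − (+1.088e-05/-1.322e-02) = 164.723639
iter 3: u=0.270025  f(a)=+8.193e-11  f'(a)=-1.322e-02  a ← 164.723639 − (+8.193e-11/-1.322e-02) = 164.723639
iter 4: u=0.270025  f(a)=+0.000e+00  f'(a)=-1.322e-02  a ← 164.723639 − (+0.000e+00/-1.322e-02) = 164.723639
converged: |Δa| < 1e-12 after 4 iterations
sag = a·(cosh(S/(2a)) − 1) = 164.723639·(cosh(0.270025) − 1) = 6.041866
T_max/T_min = cosh(S/(2a)) = 1.036679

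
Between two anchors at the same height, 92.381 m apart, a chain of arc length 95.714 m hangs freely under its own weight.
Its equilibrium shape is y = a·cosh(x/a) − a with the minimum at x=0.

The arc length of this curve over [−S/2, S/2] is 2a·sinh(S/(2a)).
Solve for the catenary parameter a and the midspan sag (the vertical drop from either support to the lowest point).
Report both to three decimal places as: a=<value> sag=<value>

seed: a₀ = √(S³/(24(L−S))) = √(92.381³/(24·3.333)) = 99.277472
iter 1: u=0.465267  f(a)=+3.626e-02  f'(a)=-6.861e-02  a ← 99.277472 − (+3.626e-02/-6.861e-02) = 99.805992
iter 2: u=0.462803  f(a)=+2.916e-04  f'(a)=-6.751e-02  a ← 99.805992 − (+2.916e-04/-6.751e-02) = 99.810312
iter 3: u=0.462783  f(a)=+1.920e-08  f'(a)=-6.750e-02  a ← 99.810312 − (+1.920e-08/-6.750e-02) = 99.810312
iter 4: u=0.462783  f(a)=+1.421e-14  f'(a)=-6.750e-02  a ← 99.810312 − (+1.421e-14/-6.750e-02) = 99.810312
converged: |Δa| < 1e-12 after 4 iterations
sag = a·(cosh(S/(2a)) − 1) = 99.810312·(cosh(0.462783) − 1) = 10.880206
T_max/T_min = cosh(S/(2a)) = 1.109009

a=99.810 sag=10.880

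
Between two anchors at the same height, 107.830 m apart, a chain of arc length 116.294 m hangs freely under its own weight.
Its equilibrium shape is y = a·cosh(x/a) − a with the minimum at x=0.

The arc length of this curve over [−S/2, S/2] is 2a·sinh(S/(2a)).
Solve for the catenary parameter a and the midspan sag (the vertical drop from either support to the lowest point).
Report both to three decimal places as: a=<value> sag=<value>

a=79.471 sag=19.001

seed: a₀ = √(S³/(24(L−S))) = √(107.830³/(24·8.464)) = 78.562620
iter 1: u=0.686268  f(a)=+2.016e-01  f'(a)=-2.258e-01  a ← 78.562620 − (+2.016e-01/-2.258e-01) = 79.455308
iter 2: u=0.678558  f(a)=+3.487e-03  f'(a)=-2.180e-01  a ← 79.455308 − (+3.487e-03/-2.180e-01) = 79.471301
iter 3: u=0.678421  f(a)=+1.084e-06  f'(a)=-2.179e-01  a ← 79.471301 − (+1.084e-06/-2.179e-01) = 79.471306
iter 4: u=0.678421  f(a)=+9.948e-14  f'(a)=-2.179e-01  a ← 79.471306 − (+9.948e-14/-2.179e-01) = 79.471306
converged: |Δa| < 1e-12 after 4 iterations
sag = a·(cosh(S/(2a)) − 1) = 79.471306·(cosh(0.678421) − 1) = 19.000833
T_max/T_min = cosh(S/(2a)) = 1.239090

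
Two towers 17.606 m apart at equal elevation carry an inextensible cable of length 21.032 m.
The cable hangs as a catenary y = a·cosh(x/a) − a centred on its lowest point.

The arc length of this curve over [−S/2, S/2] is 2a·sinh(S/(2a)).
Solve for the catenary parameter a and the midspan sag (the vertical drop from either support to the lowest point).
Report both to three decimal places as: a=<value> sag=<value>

a=8.375 sag=5.069

seed: a₀ = √(S³/(24(L−S))) = √(17.606³/(24·3.426)) = 8.146888
iter 1: u=1.080535  f(a)=+2.057e-01  f'(a)=-9.434e-01  a ← 8.146888 − (+2.057e-01/-9.434e-01) = 8.364871
iter 2: u=1.052377  f(a)=+8.543e-03  f'(a)=-8.665e-01  a ← 8.364871 − (+8.543e-03/-8.665e-01) = 8.374729
iter 3: u=1.051138  f(a)=+1.616e-05  f'(a)=-8.633e-01  a ← 8.374729 − (+1.616e-05/-8.633e-01) = 8.374748
iter 4: u=1.051136  f(a)=+5.803e-11  f'(a)=-8.633e-01  a ← 8.374748 − (+5.803e-11/-8.633e-01) = 8.374748
iter 5: u=1.051136  f(a)=+0.000e+00  f'(a)=-8.633e-01  a ← 8.374748 − (+0.000e+00/-8.633e-01) = 8.374748
converged: |Δa| < 1e-12 after 5 iterations
sag = a·(cosh(S/(2a)) − 1) = 8.374748·(cosh(1.051136) − 1) = 5.068565
T_max/T_min = cosh(S/(2a)) = 1.605220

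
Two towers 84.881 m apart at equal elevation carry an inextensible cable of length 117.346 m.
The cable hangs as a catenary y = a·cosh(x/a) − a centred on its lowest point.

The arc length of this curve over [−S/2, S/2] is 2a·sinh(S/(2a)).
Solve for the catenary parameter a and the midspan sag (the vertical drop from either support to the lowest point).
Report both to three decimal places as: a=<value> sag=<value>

seed: a₀ = √(S³/(24(L−S))) = √(84.881³/(24·32.465)) = 28.015760
iter 1: u=1.514879  f(a)=+3.935e+00  f'(a)=-2.895e+00  a ← 28.015760 − (+3.935e+00/-2.895e+00) = 29.375112
iter 2: u=1.444777  f(a)=+3.045e-01  f'(a)=-2.463e+00  a ← 29.375112 − (+3.045e-01/-2.463e+00) = 29.498774
iter 3: u=1.438721  f(a)=+2.162e-03  f'(a)=-2.428e+00  a ← 29.498774 − (+2.162e-03/-2.428e+00) = 29.499665
iter 4: u=1.438677  f(a)=+1.107e-07  f'(a)=-2.428e+00  a ← 29.499665 − (+1.107e-07/-2.428e+00) = 29.499665
iter 5: u=1.438677  f(a)=+0.000e+00  f'(a)=-2.428e+00  a ← 29.499665 − (+0.000e+00/-2.428e+00) = 29.499665
converged: |Δa| < 1e-12 after 5 iterations
sag = a·(cosh(S/(2a)) − 1) = 29.499665·(cosh(1.438677) − 1) = 36.171875
T_max/T_min = cosh(S/(2a)) = 2.226179

a=29.500 sag=36.172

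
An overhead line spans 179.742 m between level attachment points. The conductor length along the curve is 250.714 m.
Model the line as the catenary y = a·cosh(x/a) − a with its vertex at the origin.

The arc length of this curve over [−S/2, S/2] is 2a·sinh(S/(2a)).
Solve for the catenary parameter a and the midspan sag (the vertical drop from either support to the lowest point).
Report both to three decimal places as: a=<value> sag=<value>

a=61.574 sag=78.089

seed: a₀ = √(S³/(24(L−S))) = √(179.742³/(24·70.972)) = 58.388217
iter 1: u=1.539198  f(a)=+8.897e+00  f'(a)=-3.058e+00  a ← 58.388217 − (+8.897e+00/-3.058e+00) = 61.297805
iter 2: u=1.466137  f(a)=+7.083e-01  f'(a)=-2.589e+00  a ← 61.297805 − (+7.083e-01/-2.589e+00) = 61.571411
iter 3: u=1.459622  f(a)=+5.347e-03  f'(a)=-2.550e+00  a ← 61.571411 − (+5.347e-03/-2.550e+00) = 61.573508
iter 4: u=1.459573  f(a)=+3.098e-07  f'(a)=-2.550e+00  a ← 61.573508 − (+3.098e-07/-2.550e+00) = 61.573509
iter 5: u=1.459573  f(a)=+0.000e+00  f'(a)=-2.550e+00  a ← 61.573509 − (+0.000e+00/-2.550e+00) = 61.573509
converged: |Δa| < 1e-12 after 5 iterations
sag = a·(cosh(S/(2a)) − 1) = 61.573509·(cosh(1.459573) − 1) = 78.089208
T_max/T_min = cosh(S/(2a)) = 2.268227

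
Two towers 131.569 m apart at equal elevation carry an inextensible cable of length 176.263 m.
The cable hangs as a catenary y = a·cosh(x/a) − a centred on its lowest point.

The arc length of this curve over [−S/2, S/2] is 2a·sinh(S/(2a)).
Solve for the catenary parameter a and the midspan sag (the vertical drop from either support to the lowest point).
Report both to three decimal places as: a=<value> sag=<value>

seed: a₀ = √(S³/(24(L−S))) = √(131.569³/(24·44.694)) = 46.078690
iter 1: u=1.427656  f(a)=+4.782e+00  f'(a)=-2.365e+00  a ← 46.078690 − (+4.782e+00/-2.365e+00) = 48.100597
iter 2: u=1.367644  f(a)=+3.328e-01  f'(a)=-2.046e+00  a ← 48.100597 − (+3.328e-01/-2.046e+00) = 48.263206
iter 3: u=1.363036  f(a)=+1.878e-03  f'(a)=-2.023e+00  a ← 48.263206 − (+1.878e-03/-2.023e+00) = 48.264134
iter 4: u=1.363010  f(a)=+6.054e-08  f'(a)=-2.023e+00  a ← 48.264134 − (+6.054e-08/-2.023e+00) = 48.264134
iter 5: u=1.363010  f(a)=+0.000e+00  f'(a)=-2.023e+00  a ← 48.264134 − (+0.000e+00/-2.023e+00) = 48.264134
converged: |Δa| < 1e-12 after 5 iterations
sag = a·(cosh(S/(2a)) − 1) = 48.264134·(cosh(1.363010) − 1) = 52.217645
T_max/T_min = cosh(S/(2a)) = 2.081914

a=48.264 sag=52.218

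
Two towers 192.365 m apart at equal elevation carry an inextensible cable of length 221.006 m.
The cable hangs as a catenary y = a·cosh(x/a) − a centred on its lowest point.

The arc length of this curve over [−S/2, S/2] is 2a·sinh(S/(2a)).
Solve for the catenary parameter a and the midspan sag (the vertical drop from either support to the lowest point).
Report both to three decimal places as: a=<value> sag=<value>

a=103.962 sag=47.758

seed: a₀ = √(S³/(24(L−S))) = √(192.365³/(24·28.641)) = 101.762877
iter 1: u=0.945163  f(a)=+1.307e+00  f'(a)=-6.148e-01  a ← 101.762877 − (+1.307e+00/-6.148e-01) = 103.888478
iter 2: u=0.925825  f(a)=+4.207e-02  f'(a)=-5.758e-01  a ← 103.888478 − (+4.207e-02/-5.758e-01) = 103.961538
iter 3: u=0.925174  f(a)=+4.681e-05  f'(a)=-5.745e-01  a ← 103.961538 − (+4.681e-05/-5.745e-01) = 103.961620
iter 4: u=0.925173  f(a)=+5.812e-11  f'(a)=-5.745e-01  a ← 103.961620 − (+5.812e-11/-5.745e-01) = 103.961620
converged: |Δa| < 1e-12 after 4 iterations
sag = a·(cosh(S/(2a)) − 1) = 103.961620·(cosh(0.925173) − 1) = 47.758291
T_max/T_min = cosh(S/(2a)) = 1.459384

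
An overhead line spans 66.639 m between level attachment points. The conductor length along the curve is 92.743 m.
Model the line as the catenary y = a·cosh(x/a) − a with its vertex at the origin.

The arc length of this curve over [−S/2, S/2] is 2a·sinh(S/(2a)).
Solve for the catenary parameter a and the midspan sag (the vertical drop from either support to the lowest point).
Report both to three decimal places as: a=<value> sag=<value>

seed: a₀ = √(S³/(24(L−S))) = √(66.639³/(24·26.104)) = 21.733694
iter 1: u=1.533080  f(a)=+3.245e+00  f'(a)=-3.016e+00  a ← 21.733694 − (+3.245e+00/-3.016e+00) = 22.809543
iter 2: u=1.460770  f(a)=+2.565e-01  f'(a)=-2.557e+00  a ← 22.809543 − (+2.565e-01/-2.557e+00) = 22.909877
iter 3: u=1.454373  f(a)=+1.907e-03  f'(a)=-2.519e+00  a ← 22.909877 − (+1.907e-03/-2.519e+00) = 22.910634
iter 4: u=1.454325  f(a)=+1.071e-07  f'(a)=-2.518e+00  a ← 22.910634 − (+1.071e-07/-2.518e+00) = 22.910634
iter 5: u=1.454325  f(a)=+0.000e+00  f'(a)=-2.518e+00  a ← 22.910634 − (+0.000e+00/-2.518e+00) = 22.910634
converged: |Δa| < 1e-12 after 5 iterations
sag = a·(cosh(S/(2a)) − 1) = 22.910634·(cosh(1.454325) − 1) = 28.811829
T_max/T_min = cosh(S/(2a)) = 2.257574

a=22.911 sag=28.812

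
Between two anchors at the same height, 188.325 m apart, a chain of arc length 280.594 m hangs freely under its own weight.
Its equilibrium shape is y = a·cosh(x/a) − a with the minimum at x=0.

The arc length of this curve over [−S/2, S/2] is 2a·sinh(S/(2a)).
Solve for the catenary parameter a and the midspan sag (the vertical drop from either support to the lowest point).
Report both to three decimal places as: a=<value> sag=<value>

a=58.573 sag=93.460

seed: a₀ = √(S³/(24(L−S))) = √(188.325³/(24·92.269)) = 54.919735
iter 1: u=1.714548  f(a)=+1.455e+01  f'(a)=-4.457e+00  a ← 54.919735 − (+1.455e+01/-4.457e+00) = 58.184174
iter 2: u=1.618352  f(a)=+1.398e+00  f'(a)=-3.638e+00  a ← 58.184174 − (+1.398e+00/-3.638e+00) = 58.568491
iter 3: u=1.607733  f(a)=+1.594e-02  f'(a)=-3.556e+00  a ← 58.568491 − (+1.594e-02/-3.556e+00) = 58.572975
iter 4: u=1.607610  f(a)=+2.125e-06  f'(a)=-3.555e+00  a ← 58.572975 − (+2.125e-06/-3.555e+00) = 58.572976
iter 5: u=1.607610  f(a)=+5.684e-14  f'(a)=-3.555e+00  a ← 58.572976 − (+5.684e-14/-3.555e+00) = 58.572976
converged: |Δa| < 1e-12 after 5 iterations
sag = a·(cosh(S/(2a)) − 1) = 58.572976·(cosh(1.607610) − 1) = 93.460052
T_max/T_min = cosh(S/(2a)) = 2.595617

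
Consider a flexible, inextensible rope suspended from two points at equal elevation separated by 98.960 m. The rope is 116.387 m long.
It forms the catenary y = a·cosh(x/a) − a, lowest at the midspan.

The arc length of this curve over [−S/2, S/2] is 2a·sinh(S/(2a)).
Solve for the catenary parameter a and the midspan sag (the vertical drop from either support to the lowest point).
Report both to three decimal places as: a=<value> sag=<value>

seed: a₀ = √(S³/(24(L−S))) = √(98.960³/(24·17.427)) = 48.136288
iter 1: u=1.027915  f(a)=+9.442e-01  f'(a)=-8.035e-01  a ← 48.136288 − (+9.442e-01/-8.035e-01) = 49.311345
iter 2: u=1.003420  f(a)=+3.568e-02  f'(a)=-7.438e-01  a ← 49.311345 − (+3.568e-02/-7.438e-01) = 49.359311
iter 3: u=1.002445  f(a)=+5.538e-05  f'(a)=-7.415e-01  a ← 49.359311 − (+5.538e-05/-7.415e-01) = 49.359386
iter 4: u=1.002444  f(a)=+1.339e-10  f'(a)=-7.415e-01  a ← 49.359386 − (+1.339e-10/-7.415e-01) = 49.359386
iter 5: u=1.002444  f(a)=+0.000e+00  f'(a)=-7.415e-01  a ← 49.359386 − (+0.000e+00/-7.415e-01) = 49.359386
converged: |Δa| < 1e-12 after 5 iterations
sag = a·(cosh(S/(2a)) − 1) = 49.359386·(cosh(1.002444) − 1) = 26.948100
T_max/T_min = cosh(S/(2a)) = 1.545957

a=49.359 sag=26.948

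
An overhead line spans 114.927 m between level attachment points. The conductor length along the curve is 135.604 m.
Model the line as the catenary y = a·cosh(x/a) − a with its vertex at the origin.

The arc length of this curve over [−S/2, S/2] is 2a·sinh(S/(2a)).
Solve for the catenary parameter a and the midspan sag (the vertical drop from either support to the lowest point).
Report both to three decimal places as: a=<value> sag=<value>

seed: a₀ = √(S³/(24(L−S))) = √(114.927³/(24·20.677)) = 55.307461
iter 1: u=1.038983  f(a)=+1.145e+00  f'(a)=-8.316e-01  a ← 55.307461 − (+1.145e+00/-8.316e-01) = 56.684498
iter 2: u=1.013743  f(a)=+4.416e-02  f'(a)=-7.686e-01  a ← 56.684498 − (+4.416e-02/-7.686e-01) = 56.741958
iter 3: u=1.012716  f(a)=+7.152e-05  f'(a)=-7.661e-01  a ← 56.741958 − (+7.152e-05/-7.661e-01) = 56.742051
iter 4: u=1.012715  f(a)=+1.882e-10  f'(a)=-7.661e-01  a ← 56.742051 − (+1.882e-10/-7.661e-01) = 56.742051
iter 5: u=1.012715  f(a)=+0.000e+00  f'(a)=-7.661e-01  a ← 56.742051 − (+0.000e+00/-7.661e-01) = 56.742051
converged: |Δa| < 1e-12 after 5 iterations
sag = a·(cosh(S/(2a)) − 1) = 56.742051·(cosh(1.012715) − 1) = 31.670457
T_max/T_min = cosh(S/(2a)) = 1.558148

a=56.742 sag=31.670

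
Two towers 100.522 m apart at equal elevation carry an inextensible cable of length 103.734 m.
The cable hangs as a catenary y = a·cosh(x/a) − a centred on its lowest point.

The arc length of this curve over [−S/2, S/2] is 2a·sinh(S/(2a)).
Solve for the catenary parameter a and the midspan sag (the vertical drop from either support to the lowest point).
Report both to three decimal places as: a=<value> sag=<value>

seed: a₀ = √(S³/(24(L−S))) = √(100.522³/(24·3.212)) = 114.788477
iter 1: u=0.437858  f(a)=+3.093e-02  f'(a)=-5.704e-02  a ← 114.788477 − (+3.093e-02/-5.704e-02) = 115.330707
iter 2: u=0.435799  f(a)=+2.205e-04  f'(a)=-5.623e-02  a ← 115.330707 − (+2.205e-04/-5.623e-02) = 115.334628
iter 3: u=0.435784  f(a)=+1.139e-08  f'(a)=-5.623e-02  a ← 115.334628 − (+1.139e-08/-5.623e-02) = 115.334629
iter 4: u=0.435784  f(a)=+1.421e-14  f'(a)=-5.623e-02  a ← 115.334629 − (+1.421e-14/-5.623e-02) = 115.334629
converged: |Δa| < 1e-12 after 4 iterations
sag = a·(cosh(S/(2a)) − 1) = 115.334629·(cosh(0.435784) − 1) = 11.125888
T_max/T_min = cosh(S/(2a)) = 1.096466

a=115.335 sag=11.126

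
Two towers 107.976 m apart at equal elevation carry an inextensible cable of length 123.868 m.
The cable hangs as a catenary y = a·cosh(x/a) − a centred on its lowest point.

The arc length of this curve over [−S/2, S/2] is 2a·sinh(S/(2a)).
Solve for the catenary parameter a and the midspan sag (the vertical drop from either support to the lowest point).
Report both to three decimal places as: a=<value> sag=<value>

a=58.678 sag=26.639

seed: a₀ = √(S³/(24(L−S))) = √(107.976³/(24·15.892)) = 57.450783
iter 1: u=0.939726  f(a)=+7.166e-01  f'(a)=-6.037e-01  a ← 57.450783 − (+7.166e-01/-6.037e-01) = 58.637933
iter 2: u=0.920701  f(a)=+2.282e-02  f'(a)=-5.658e-01  a ← 58.637933 − (+2.282e-02/-5.658e-01) = 58.678258
iter 3: u=0.920068  f(a)=+2.481e-05  f'(a)=-5.645e-01  a ← 58.678258 − (+2.481e-05/-5.645e-01) = 58.678302
iter 4: u=0.920068  f(a)=+2.940e-11  f'(a)=-5.645e-01  a ← 58.678302 − (+2.940e-11/-5.645e-01) = 58.678302
converged: |Δa| < 1e-12 after 4 iterations
sag = a·(cosh(S/(2a)) − 1) = 58.678302·(cosh(0.920068) − 1) = 26.638540
T_max/T_min = cosh(S/(2a)) = 1.453976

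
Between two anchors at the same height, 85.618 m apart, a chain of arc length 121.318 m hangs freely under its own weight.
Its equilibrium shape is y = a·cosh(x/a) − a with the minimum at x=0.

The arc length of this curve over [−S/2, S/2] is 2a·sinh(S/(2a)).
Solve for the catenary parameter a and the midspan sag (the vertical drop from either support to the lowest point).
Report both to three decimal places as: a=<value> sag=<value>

a=28.618 sag=38.453

seed: a₀ = √(S³/(24(L−S))) = √(85.618³/(24·35.700)) = 27.064991
iter 1: u=1.581711  f(a)=+4.741e+00  f'(a)=-3.360e+00  a ← 27.064991 − (+4.741e+00/-3.360e+00) = 28.476113
iter 2: u=1.503330  f(a)=+3.960e-01  f'(a)=-2.820e+00  a ← 28.476113 − (+3.960e-01/-2.820e+00) = 28.616552
iter 3: u=1.495952  f(a)=+3.320e-03  f'(a)=-2.773e+00  a ← 28.616552 − (+3.320e-03/-2.773e+00) = 28.617749
iter 4: u=1.495890  f(a)=+2.376e-07  f'(a)=-2.773e+00  a ← 28.617749 − (+2.376e-07/-2.773e+00) = 28.617749
iter 5: u=1.495890  f(a)=+0.000e+00  f'(a)=-2.773e+00  a ← 28.617749 − (+0.000e+00/-2.773e+00) = 28.617749
converged: |Δa| < 1e-12 after 5 iterations
sag = a·(cosh(S/(2a)) − 1) = 28.617749·(cosh(1.495890) − 1) = 38.453033
T_max/T_min = cosh(S/(2a)) = 2.343678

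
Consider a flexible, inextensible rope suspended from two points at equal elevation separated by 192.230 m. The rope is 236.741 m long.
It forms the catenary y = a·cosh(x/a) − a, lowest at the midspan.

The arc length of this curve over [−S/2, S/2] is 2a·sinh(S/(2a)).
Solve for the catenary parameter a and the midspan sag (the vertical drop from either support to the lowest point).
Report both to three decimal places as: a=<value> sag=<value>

a=84.237 sag=61.047

seed: a₀ = √(S³/(24(L−S))) = √(192.230³/(24·44.511)) = 81.544083
iter 1: u=1.178688  f(a)=+3.196e+00  f'(a)=-1.251e+00  a ← 81.544083 − (+3.196e+00/-1.251e+00) = 84.098835
iter 2: u=1.142881  f(a)=+1.564e-01  f'(a)=-1.131e+00  a ← 84.098835 − (+1.564e-01/-1.131e+00) = 84.237031
iter 3: u=1.141007  f(a)=+4.168e-04  f'(a)=-1.125e+00  a ← 84.237031 − (+4.168e-04/-1.125e+00) = 84.237401
iter 4: u=1.141001  f(a)=+2.979e-09  f'(a)=-1.125e+00  a ← 84.237401 − (+2.979e-09/-1.125e+00) = 84.237401
iter 5: u=1.141001  f(a)=+0.000e+00  f'(a)=-1.125e+00  a ← 84.237401 − (+0.000e+00/-1.125e+00) = 84.237401
converged: |Δa| < 1e-12 after 5 iterations
sag = a·(cosh(S/(2a)) − 1) = 84.237401·(cosh(1.141001) − 1) = 61.046855
T_max/T_min = cosh(S/(2a)) = 1.724700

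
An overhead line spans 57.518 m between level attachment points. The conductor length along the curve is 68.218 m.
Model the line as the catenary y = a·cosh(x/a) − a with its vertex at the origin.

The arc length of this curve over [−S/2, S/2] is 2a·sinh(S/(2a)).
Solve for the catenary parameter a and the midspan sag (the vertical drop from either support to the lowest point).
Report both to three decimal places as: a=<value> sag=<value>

seed: a₀ = √(S³/(24(L−S))) = √(57.518³/(24·10.700)) = 27.221256
iter 1: u=1.056491  f(a)=+6.133e-01  f'(a)=-8.775e-01  a ← 27.221256 − (+6.133e-01/-8.775e-01) = 27.920164
iter 2: u=1.030044  f(a)=+2.441e-02  f'(a)=-8.089e-01  a ← 27.920164 − (+2.441e-02/-8.089e-01) = 27.950345
iter 3: u=1.028932  f(a)=+4.224e-05  f'(a)=-8.061e-01  a ← 27.950345 − (+4.224e-05/-8.061e-01) = 27.950397
iter 4: u=1.028930  f(a)=+1.269e-10  f'(a)=-8.061e-01  a ← 27.950397 − (+1.269e-10/-8.061e-01) = 27.950397
iter 5: u=1.028930  f(a)=+0.000e+00  f'(a)=-8.061e-01  a ← 27.950397 − (+0.000e+00/-8.061e-01) = 27.950397
converged: |Δa| < 1e-12 after 5 iterations
sag = a·(cosh(S/(2a)) − 1) = 27.950397·(cosh(1.028930) − 1) = 16.147773
T_max/T_min = cosh(S/(2a)) = 1.577730

a=27.950 sag=16.148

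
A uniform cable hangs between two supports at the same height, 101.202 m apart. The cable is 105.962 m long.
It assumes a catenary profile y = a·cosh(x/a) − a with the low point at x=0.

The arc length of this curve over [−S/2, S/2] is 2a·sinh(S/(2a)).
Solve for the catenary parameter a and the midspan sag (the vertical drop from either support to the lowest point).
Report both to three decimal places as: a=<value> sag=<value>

seed: a₀ = √(S³/(24(L−S))) = √(101.202³/(24·4.760)) = 95.252097
iter 1: u=0.531232  f(a)=+6.762e-02  f'(a)=-1.028e-01  a ← 95.252097 − (+6.762e-02/-1.028e-01) = 95.909901
iter 2: u=0.527589  f(a)=+7.069e-04  f'(a)=-1.007e-01  a ← 95.909901 − (+7.069e-04/-1.007e-01) = 95.916923
iter 3: u=0.527550  f(a)=+7.906e-08  f'(a)=-1.006e-01  a ← 95.916923 − (+7.906e-08/-1.006e-01) = 95.916924
iter 4: u=0.527550  f(a)=+2.842e-14  f'(a)=-1.006e-01  a ← 95.916924 − (+2.842e-14/-1.006e-01) = 95.916924
converged: |Δa| < 1e-12 after 4 iterations
sag = a·(cosh(S/(2a)) − 1) = 95.916924·(cosh(0.527550) − 1) = 13.659728
T_max/T_min = cosh(S/(2a)) = 1.142412

a=95.917 sag=13.660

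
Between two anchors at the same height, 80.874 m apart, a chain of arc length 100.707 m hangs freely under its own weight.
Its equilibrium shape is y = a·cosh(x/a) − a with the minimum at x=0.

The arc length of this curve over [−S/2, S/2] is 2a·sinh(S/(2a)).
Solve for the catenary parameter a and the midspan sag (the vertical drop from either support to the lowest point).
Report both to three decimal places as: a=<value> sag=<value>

seed: a₀ = √(S³/(24(L−S))) = √(80.874³/(24·19.833)) = 33.336005
iter 1: u=1.213013  f(a)=+1.511e+00  f'(a)=-1.374e+00  a ← 33.336005 − (+1.511e+00/-1.374e+00) = 34.435590
iter 2: u=1.174279  f(a)=+7.800e-02  f'(a)=-1.236e+00  a ← 34.435590 − (+7.800e-02/-1.236e+00) = 34.498700
iter 3: u=1.172131  f(a)=+2.328e-04  f'(a)=-1.229e+00  a ← 34.498700 − (+2.328e-04/-1.229e+00) = 34.498889
iter 4: u=1.172125  f(a)=+2.087e-09  f'(a)=-1.228e+00  a ← 34.498889 − (+2.087e-09/-1.228e+00) = 34.498889
iter 5: u=1.172125  f(a)=+1.421e-14  f'(a)=-1.228e+00  a ← 34.498889 − (+1.421e-14/-1.228e+00) = 34.498889
converged: |Δa| < 1e-12 after 5 iterations
sag = a·(cosh(S/(2a)) − 1) = 34.498889·(cosh(1.172125) − 1) = 26.539200
T_max/T_min = cosh(S/(2a)) = 1.769277

a=34.499 sag=26.539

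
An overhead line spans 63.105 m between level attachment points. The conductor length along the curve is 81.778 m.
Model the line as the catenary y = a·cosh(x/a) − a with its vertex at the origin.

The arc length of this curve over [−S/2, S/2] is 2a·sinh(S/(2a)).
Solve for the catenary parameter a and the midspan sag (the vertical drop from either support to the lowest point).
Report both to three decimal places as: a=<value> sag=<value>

seed: a₀ = √(S³/(24(L−S))) = √(63.105³/(24·18.673)) = 23.680070
iter 1: u=1.332450  f(a)=+1.729e+00  f'(a)=-1.875e+00  a ← 23.680070 − (+1.729e+00/-1.875e+00) = 24.602217
iter 2: u=1.282506  f(a)=+1.062e-01  f'(a)=-1.652e+00  a ← 24.602217 − (+1.062e-01/-1.652e+00) = 24.666489
iter 3: u=1.279165  f(a)=+4.578e-04  f'(a)=-1.637e+00  a ← 24.666489 − (+4.578e-04/-1.637e+00) = 24.666768
iter 4: u=1.279150  f(a)=+8.596e-09  f'(a)=-1.637e+00  a ← 24.666768 − (+8.596e-09/-1.637e+00) = 24.666768
iter 5: u=1.279150  f(a)=-1.421e-14  f'(a)=-1.637e+00  a ← 24.666768 − (-1.421e-14/-1.637e+00) = 24.666768
converged: |Δa| < 1e-12 after 5 iterations
sag = a·(cosh(S/(2a)) − 1) = 24.666768·(cosh(1.279150) − 1) = 23.086344
T_max/T_min = cosh(S/(2a)) = 1.935929

a=24.667 sag=23.086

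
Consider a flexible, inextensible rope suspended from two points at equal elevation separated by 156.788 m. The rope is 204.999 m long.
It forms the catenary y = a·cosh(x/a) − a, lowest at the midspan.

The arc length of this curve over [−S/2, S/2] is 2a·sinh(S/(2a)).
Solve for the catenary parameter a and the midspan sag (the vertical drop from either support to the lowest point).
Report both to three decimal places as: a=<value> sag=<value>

seed: a₀ = √(S³/(24(L−S))) = √(156.788³/(24·48.211)) = 57.715244
iter 1: u=1.358289  f(a)=+4.648e+00  f'(a)=-2.000e+00  a ← 57.715244 − (+4.648e+00/-2.000e+00) = 60.039264
iter 2: u=1.305712  f(a)=+2.955e-01  f'(a)=-1.753e+00  a ← 60.039264 − (+2.955e-01/-1.753e+00) = 60.207820
iter 3: u=1.302057  f(a)=+1.374e-03  f'(a)=-1.737e+00  a ← 60.207820 − (+1.374e-03/-1.737e+00) = 60.208611
iter 4: u=1.302040  f(a)=+2.998e-08  f'(a)=-1.737e+00  a ← 60.208611 − (+2.998e-08/-1.737e+00) = 60.208611
iter 5: u=1.302040  f(a)=+0.000e+00  f'(a)=-1.737e+00  a ← 60.208611 − (+0.000e+00/-1.737e+00) = 60.208611
converged: |Δa| < 1e-12 after 5 iterations
sag = a·(cosh(S/(2a)) − 1) = 60.208611·(cosh(1.302040) − 1) = 58.666215
T_max/T_min = cosh(S/(2a)) = 1.974382

a=60.209 sag=58.666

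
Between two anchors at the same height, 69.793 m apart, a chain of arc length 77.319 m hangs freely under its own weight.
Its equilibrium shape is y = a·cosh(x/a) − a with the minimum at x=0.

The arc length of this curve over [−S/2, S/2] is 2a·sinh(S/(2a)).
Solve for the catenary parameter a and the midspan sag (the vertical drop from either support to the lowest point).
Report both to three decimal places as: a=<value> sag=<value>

a=44.069 sag=14.554

seed: a₀ = √(S³/(24(L−S))) = √(69.793³/(24·7.526)) = 43.384048
iter 1: u=0.804362  f(a)=+2.473e-01  f'(a)=-3.699e-01  a ← 43.384048 − (+2.473e-01/-3.699e-01) = 44.052436
iter 2: u=0.792158  f(a)=+5.830e-03  f'(a)=-3.527e-01  a ← 44.052436 − (+5.830e-03/-3.527e-01) = 44.068966
iter 3: u=0.791861  f(a)=+3.415e-06  f'(a)=-3.522e-01  a ← 44.068966 − (+3.415e-06/-3.522e-01) = 44.068976
iter 4: u=0.791861  f(a)=+1.165e-12  f'(a)=-3.522e-01  a ← 44.068976 − (+1.165e-12/-3.522e-01) = 44.068976
converged: |Δa| < 1e-12 after 4 iterations
sag = a·(cosh(S/(2a)) − 1) = 44.068976·(cosh(0.791861) − 1) = 14.553815
T_max/T_min = cosh(S/(2a)) = 1.330251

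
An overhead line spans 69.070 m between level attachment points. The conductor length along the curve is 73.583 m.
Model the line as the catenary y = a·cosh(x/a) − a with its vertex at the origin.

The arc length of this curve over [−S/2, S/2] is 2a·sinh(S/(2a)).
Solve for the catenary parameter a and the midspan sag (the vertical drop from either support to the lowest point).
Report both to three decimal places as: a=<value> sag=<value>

seed: a₀ = √(S³/(24(L−S))) = √(69.070³/(24·4.513)) = 55.156398
iter 1: u=0.626129  f(a)=+8.929e-02  f'(a)=-1.701e-01  a ← 55.156398 − (+8.929e-02/-1.701e-01) = 55.681191
iter 2: u=0.620227  f(a)=+1.290e-03  f'(a)=-1.653e-01  a ← 55.681191 − (+1.290e-03/-1.653e-01) = 55.689000
iter 3: u=0.620140  f(a)=+2.783e-07  f'(a)=-1.652e-01  a ← 55.689000 − (+2.783e-07/-1.652e-01) = 55.689001
iter 4: u=0.620140  f(a)=+0.000e+00  f'(a)=-1.652e-01  a ← 55.689001 − (+0.000e+00/-1.652e-01) = 55.689001
converged: |Δa| < 1e-12 after 4 iterations
sag = a·(cosh(S/(2a)) − 1) = 55.689001·(cosh(0.620140) − 1) = 11.055881
T_max/T_min = cosh(S/(2a)) = 1.198529

a=55.689 sag=11.056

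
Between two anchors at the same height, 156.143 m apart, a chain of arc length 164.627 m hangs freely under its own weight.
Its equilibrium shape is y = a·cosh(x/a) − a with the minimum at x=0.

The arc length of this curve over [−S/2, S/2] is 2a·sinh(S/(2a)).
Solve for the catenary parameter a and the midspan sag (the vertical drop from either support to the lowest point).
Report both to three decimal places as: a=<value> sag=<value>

seed: a₀ = √(S³/(24(L−S))) = √(156.143³/(24·8.484)) = 136.734412
iter 1: u=0.570972  f(a)=+1.394e-01  f'(a)=-1.282e-01  a ← 136.734412 − (+1.394e-01/-1.282e-01) = 137.821657
iter 2: u=0.566468  f(a)=+1.680e-03  f'(a)=-1.251e-01  a ← 137.821657 − (+1.680e-03/-1.251e-01) = 137.835083
iter 3: u=0.566412  f(a)=+2.506e-07  f'(a)=-1.251e-01  a ← 137.835083 − (+2.506e-07/-1.251e-01) = 137.835085
iter 4: u=0.566412  f(a)=-2.842e-14  f'(a)=-1.251e-01  a ← 137.835085 − (-2.842e-14/-1.251e-01) = 137.835085
converged: |Δa| < 1e-12 after 4 iterations
sag = a·(cosh(S/(2a)) − 1) = 137.835085·(cosh(0.566412) − 1) = 22.707816
T_max/T_min = cosh(S/(2a)) = 1.164746

a=137.835 sag=22.708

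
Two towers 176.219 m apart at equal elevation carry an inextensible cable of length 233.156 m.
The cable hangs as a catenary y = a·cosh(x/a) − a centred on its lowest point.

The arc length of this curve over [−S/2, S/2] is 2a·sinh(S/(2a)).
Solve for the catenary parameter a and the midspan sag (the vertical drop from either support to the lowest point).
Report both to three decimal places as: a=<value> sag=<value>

a=66.145 sag=67.891

seed: a₀ = √(S³/(24(L−S))) = √(176.219³/(24·56.937)) = 63.281416
iter 1: u=1.392344  f(a)=+5.781e+00  f'(a)=-2.173e+00  a ← 63.281416 − (+5.781e+00/-2.173e+00) = 65.941188
iter 2: u=1.336183  f(a)=+3.844e-01  f'(a)=-1.893e+00  a ← 65.941188 − (+3.844e-01/-1.893e+00) = 66.144261
iter 3: u=1.332081  f(a)=+1.968e-03  f'(a)=-1.874e+00  a ← 66.144261 − (+1.968e-03/-1.874e+00) = 66.145311
iter 4: u=1.332060  f(a)=+5.216e-08  f'(a)=-1.874e+00  a ← 66.145311 − (+5.216e-08/-1.874e+00) = 66.145311
iter 5: u=1.332060  f(a)=+0.000e+00  f'(a)=-1.874e+00  a ← 66.145311 − (+0.000e+00/-1.874e+00) = 66.145311
converged: |Δa| < 1e-12 after 5 iterations
sag = a·(cosh(S/(2a)) − 1) = 66.145311·(cosh(1.332060) − 1) = 67.890625
T_max/T_min = cosh(S/(2a)) = 2.026386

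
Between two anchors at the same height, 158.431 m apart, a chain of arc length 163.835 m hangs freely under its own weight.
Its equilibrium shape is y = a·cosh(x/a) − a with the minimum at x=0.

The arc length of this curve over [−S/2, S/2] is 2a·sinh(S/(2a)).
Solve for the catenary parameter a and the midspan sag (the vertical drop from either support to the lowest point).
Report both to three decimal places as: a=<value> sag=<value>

seed: a₀ = √(S³/(24(L−S))) = √(158.431³/(24·5.404)) = 175.104358
iter 1: u=0.452390  f(a)=+5.557e-02  f'(a)=-6.300e-02  a ← 175.104358 − (+5.557e-02/-6.300e-02) = 175.986458
iter 2: u=0.450123  f(a)=+4.227e-04  f'(a)=-6.204e-02  a ← 175.986458 − (+4.227e-04/-6.204e-02) = 175.993272
iter 3: u=0.450105  f(a)=+2.488e-08  f'(a)=-6.203e-02  a ← 175.993272 − (+2.488e-08/-6.203e-02) = 175.993272
iter 4: u=0.450105  f(a)=-2.842e-14  f'(a)=-6.203e-02  a ← 175.993272 − (-2.842e-14/-6.203e-02) = 175.993272
converged: |Δa| < 1e-12 after 4 iterations
sag = a·(cosh(S/(2a)) − 1) = 175.993272·(cosh(0.450105) − 1) = 18.130680
T_max/T_min = cosh(S/(2a)) = 1.103019

a=175.993 sag=18.131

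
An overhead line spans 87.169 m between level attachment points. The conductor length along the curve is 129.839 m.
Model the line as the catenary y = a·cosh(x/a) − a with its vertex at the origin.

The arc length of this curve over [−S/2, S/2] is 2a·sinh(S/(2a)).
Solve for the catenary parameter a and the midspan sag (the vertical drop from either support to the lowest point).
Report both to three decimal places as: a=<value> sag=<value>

seed: a₀ = √(S³/(24(L−S))) = √(87.169³/(24·42.670)) = 25.431745
iter 1: u=1.713783  f(a)=+6.723e+00  f'(a)=-4.450e+00  a ← 25.431745 − (+6.723e+00/-4.450e+00) = 26.942336
iter 2: u=1.617696  f(a)=+6.455e-01  f'(a)=-3.633e+00  a ← 26.942336 − (+6.455e-01/-3.633e+00) = 27.120010
iter 3: u=1.607097  f(a)=+7.348e-03  f'(a)=-3.551e+00  a ← 27.120010 − (+7.348e-03/-3.551e+00) = 27.122079
iter 4: u=1.606975  f(a)=+9.762e-07  f'(a)=-3.550e+00  a ← 27.122079 − (+9.762e-07/-3.550e+00) = 27.122080
iter 5: u=1.606975  f(a)=+2.842e-14  f'(a)=-3.550e+00  a ← 27.122080 − (+2.842e-14/-3.550e+00) = 27.122080
converged: |Δa| < 1e-12 after 5 iterations
sag = a·(cosh(S/(2a)) − 1) = 27.122080·(cosh(1.606975) − 1) = 43.235213
T_max/T_min = cosh(S/(2a)) = 2.594097

a=27.122 sag=43.235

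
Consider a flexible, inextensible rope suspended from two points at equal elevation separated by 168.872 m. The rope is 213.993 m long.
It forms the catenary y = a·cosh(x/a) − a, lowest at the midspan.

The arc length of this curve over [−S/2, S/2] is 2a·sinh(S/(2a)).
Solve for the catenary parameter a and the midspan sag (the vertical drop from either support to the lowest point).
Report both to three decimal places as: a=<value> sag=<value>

seed: a₀ = √(S³/(24(L−S))) = √(168.872³/(24·45.121)) = 66.687048
iter 1: u=1.266153  f(a)=+3.758e+00  f'(a)=-1.583e+00  a ← 66.687048 − (+3.758e+00/-1.583e+00) = 69.061056
iter 2: u=1.222628  f(a)=+2.100e-01  f'(a)=-1.411e+00  a ← 69.061056 − (+2.100e-01/-1.411e+00) = 69.209932
iter 3: u=1.219998  f(a)=+7.416e-04  f'(a)=-1.401e+00  a ← 69.209932 − (+7.416e-04/-1.401e+00) = 69.210462
iter 4: u=1.219989  f(a)=+9.322e-09  f'(a)=-1.401e+00  a ← 69.210462 − (+9.322e-09/-1.401e+00) = 69.210462
iter 5: u=1.219989  f(a)=+2.842e-14  f'(a)=-1.401e+00  a ← 69.210462 − (+2.842e-14/-1.401e+00) = 69.210462
converged: |Δa| < 1e-12 after 5 iterations
sag = a·(cosh(S/(2a)) − 1) = 69.210462·(cosh(1.219989) − 1) = 58.219280
T_max/T_min = cosh(S/(2a)) = 1.841192

a=69.210 sag=58.219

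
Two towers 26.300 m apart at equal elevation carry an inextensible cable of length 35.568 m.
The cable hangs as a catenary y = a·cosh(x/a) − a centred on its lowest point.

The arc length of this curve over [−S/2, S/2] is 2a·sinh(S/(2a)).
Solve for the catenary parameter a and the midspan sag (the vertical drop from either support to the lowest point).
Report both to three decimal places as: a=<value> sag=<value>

seed: a₀ = √(S³/(24(L−S))) = √(26.300³/(24·9.268)) = 9.043468
iter 1: u=1.454088  f(a)=+1.031e+00  f'(a)=-2.517e+00  a ← 9.043468 − (+1.031e+00/-2.517e+00) = 9.452913
iter 2: u=1.391106  f(a)=+7.412e-02  f'(a)=-2.167e+00  a ← 9.452913 − (+7.412e-02/-2.167e+00) = 9.487121
iter 3: u=1.386090  f(a)=+4.491e-04  f'(a)=-2.141e+00  a ← 9.487121 − (+4.491e-04/-2.141e+00) = 9.487331
iter 4: u=1.386059  f(a)=+1.671e-08  f'(a)=-2.141e+00  a ← 9.487331 − (+1.671e-08/-2.141e+00) = 9.487331
iter 5: u=1.386059  f(a)=+7.105e-15  f'(a)=-2.141e+00  a ← 9.487331 − (+7.105e-15/-2.141e+00) = 9.487331
converged: |Δa| < 1e-12 after 5 iterations
sag = a·(cosh(S/(2a)) − 1) = 9.487331·(cosh(1.386059) − 1) = 10.669060
T_max/T_min = cosh(S/(2a)) = 2.124559

a=9.487 sag=10.669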